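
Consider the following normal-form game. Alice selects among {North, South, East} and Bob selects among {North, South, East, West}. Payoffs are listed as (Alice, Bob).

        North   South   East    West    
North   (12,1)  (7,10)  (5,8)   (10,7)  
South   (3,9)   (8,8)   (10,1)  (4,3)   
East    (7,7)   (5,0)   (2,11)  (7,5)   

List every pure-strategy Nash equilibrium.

No pure-strategy Nash equilibrium

Check mutual best responses: a cell is a NE iff neither player can gain by unilaterally deviating.
Alice's best responses — vs North: North (payoff 12); vs South: South (payoff 8); vs East: South (payoff 10); vs West: North (payoff 10).
Bob's best responses — vs North: South (payoff 10); vs South: North (payoff 9); vs East: East (payoff 11).
No cell has both players best-responding. For instance, Alice's best reply to North is North, but against North Bob prefers South over North.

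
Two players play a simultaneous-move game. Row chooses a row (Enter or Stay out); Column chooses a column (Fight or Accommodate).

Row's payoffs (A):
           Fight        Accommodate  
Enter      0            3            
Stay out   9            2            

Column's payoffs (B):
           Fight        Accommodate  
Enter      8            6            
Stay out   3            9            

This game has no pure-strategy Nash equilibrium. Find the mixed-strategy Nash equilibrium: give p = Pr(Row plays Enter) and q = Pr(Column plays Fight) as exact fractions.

In a mixed NE each player is indifferent between their pure strategies, so the opponent's mix sets the indifference.
Column indifferent between Fight and Accommodate: p·8 + (1−p)·3 = p·6 + (1−p)·9 ⟹ 3 + 5p = 9 + (-3)p ⟹ p = 3/4.
Row indifferent between Enter and Stay out: q·0 + (1−q)·3 = q·9 + (1−q)·2 ⟹ 3 + (-3)q = 2 + 7q ⟹ q = 1/10.

p = 3/4, q = 1/10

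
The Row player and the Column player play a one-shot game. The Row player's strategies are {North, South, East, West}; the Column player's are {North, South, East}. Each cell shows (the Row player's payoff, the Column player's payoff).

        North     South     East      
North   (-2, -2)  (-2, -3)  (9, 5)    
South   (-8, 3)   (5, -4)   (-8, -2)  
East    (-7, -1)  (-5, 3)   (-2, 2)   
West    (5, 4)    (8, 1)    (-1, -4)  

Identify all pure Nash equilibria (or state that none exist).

(North, East) and (West, North)

A profile is a Nash equilibrium when each player is best-responding to the other.
The Row player's best responses — vs North: West (payoff 5); vs South: West (payoff 8); vs East: North (payoff 9).
The Column player's best responses — vs North: East (payoff 5); vs South: North (payoff 3); vs East: South (payoff 3); vs West: North (payoff 4).
Mutual best responses occur at (North, East) and (West, North); at each, neither player gains by switching.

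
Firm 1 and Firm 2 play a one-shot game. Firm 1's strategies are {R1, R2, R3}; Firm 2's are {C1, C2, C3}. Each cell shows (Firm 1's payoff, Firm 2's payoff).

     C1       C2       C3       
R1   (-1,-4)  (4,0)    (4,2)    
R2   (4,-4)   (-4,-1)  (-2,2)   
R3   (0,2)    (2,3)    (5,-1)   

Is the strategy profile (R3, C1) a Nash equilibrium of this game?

No

Holding Firm 2 at C1: Firm 1 gets 0 from R3 but could get 4 by switching to R2. Firm 1 has a profitable deviation.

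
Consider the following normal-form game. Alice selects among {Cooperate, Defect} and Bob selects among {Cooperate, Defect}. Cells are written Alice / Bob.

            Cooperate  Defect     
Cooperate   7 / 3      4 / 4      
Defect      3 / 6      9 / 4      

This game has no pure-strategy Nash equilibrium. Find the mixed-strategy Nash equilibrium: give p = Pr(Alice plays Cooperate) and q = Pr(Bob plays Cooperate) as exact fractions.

In a mixed NE each player is indifferent between their pure strategies, so the opponent's mix sets the indifference.
Bob indifferent between Cooperate and Defect: p·3 + (1−p)·6 = p·4 + (1−p)·4 ⟹ 6 + (-3)p = 4 + 0p ⟹ p = 2/3.
Alice indifferent between Cooperate and Defect: q·7 + (1−q)·4 = q·3 + (1−q)·9 ⟹ 4 + 3q = 9 + (-6)q ⟹ q = 5/9.

p = 2/3, q = 5/9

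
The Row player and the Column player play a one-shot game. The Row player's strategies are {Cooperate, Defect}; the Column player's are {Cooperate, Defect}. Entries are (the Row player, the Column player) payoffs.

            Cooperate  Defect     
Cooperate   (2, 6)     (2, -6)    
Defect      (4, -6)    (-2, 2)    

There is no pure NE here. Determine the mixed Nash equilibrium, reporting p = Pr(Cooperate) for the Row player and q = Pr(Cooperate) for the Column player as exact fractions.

Each player's mixing probability is pinned down by making the *other* player indifferent.
The Column player indifferent between Cooperate and Defect: p·6 + (1−p)·(-6) = p·(-6) + (1−p)·2 ⟹ (-6) + 12p = 2 + (-8)p ⟹ p = 2/5.
The Row player indifferent between Cooperate and Defect: q·2 + (1−q)·2 = q·4 + (1−q)·(-2) ⟹ 2 + 0q = (-2) + 6q ⟹ q = 2/3.

p = 2/5, q = 2/3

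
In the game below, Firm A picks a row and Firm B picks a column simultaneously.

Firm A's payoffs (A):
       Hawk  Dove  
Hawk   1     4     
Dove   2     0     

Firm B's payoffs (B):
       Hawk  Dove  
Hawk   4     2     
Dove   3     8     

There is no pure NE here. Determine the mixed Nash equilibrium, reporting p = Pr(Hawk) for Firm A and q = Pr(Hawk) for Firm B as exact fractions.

Each player's mixing probability is pinned down by making the *other* player indifferent.
Firm B indifferent between Hawk and Dove: p·4 + (1−p)·3 = p·2 + (1−p)·8 ⟹ 3 + 1p = 8 + (-6)p ⟹ p = 5/7.
Firm A indifferent between Hawk and Dove: q·1 + (1−q)·4 = q·2 + (1−q)·0 ⟹ 4 + (-3)q = 0 + 2q ⟹ q = 4/5.

p = 5/7, q = 4/5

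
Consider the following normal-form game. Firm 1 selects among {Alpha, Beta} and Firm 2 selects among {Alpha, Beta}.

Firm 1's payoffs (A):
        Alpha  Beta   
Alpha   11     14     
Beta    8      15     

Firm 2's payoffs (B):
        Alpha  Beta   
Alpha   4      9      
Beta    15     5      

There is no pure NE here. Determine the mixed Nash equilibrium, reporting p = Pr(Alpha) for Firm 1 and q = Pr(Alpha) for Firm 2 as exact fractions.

p = 2/3, q = 1/4

In a mixed NE each player is indifferent between their pure strategies, so the opponent's mix sets the indifference.
Firm 2 indifferent between Alpha and Beta: p·4 + (1−p)·15 = p·9 + (1−p)·5 ⟹ 15 + (-11)p = 5 + 4p ⟹ p = 2/3.
Firm 1 indifferent between Alpha and Beta: q·11 + (1−q)·14 = q·8 + (1−q)·15 ⟹ 14 + (-3)q = 15 + (-7)q ⟹ q = 1/4.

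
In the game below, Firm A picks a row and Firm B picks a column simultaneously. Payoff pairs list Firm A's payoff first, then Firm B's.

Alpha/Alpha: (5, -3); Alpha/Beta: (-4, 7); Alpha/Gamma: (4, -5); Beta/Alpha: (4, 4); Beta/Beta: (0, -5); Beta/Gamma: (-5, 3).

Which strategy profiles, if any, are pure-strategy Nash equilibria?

None

A profile is a Nash equilibrium when each player is best-responding to the other.
Firm A's best responses — vs Alpha: Alpha (payoff 5); vs Beta: Beta (payoff 0); vs Gamma: Alpha (payoff 4).
Firm B's best responses — vs Alpha: Beta (payoff 7); vs Beta: Alpha (payoff 4).
No cell has both players best-responding. For instance, Firm A's best reply to Beta is Beta, but against Beta Firm B prefers Alpha over Beta.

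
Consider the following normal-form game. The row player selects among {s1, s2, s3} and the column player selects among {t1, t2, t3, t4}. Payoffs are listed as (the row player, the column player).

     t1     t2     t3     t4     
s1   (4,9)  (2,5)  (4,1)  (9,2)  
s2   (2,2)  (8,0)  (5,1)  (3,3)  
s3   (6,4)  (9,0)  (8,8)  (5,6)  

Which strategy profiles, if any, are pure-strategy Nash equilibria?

(s3, t3)

Check mutual best responses: a cell is a NE iff neither player can gain by unilaterally deviating.
The row player's best responses — vs t1: s3 (payoff 6); vs t2: s3 (payoff 9); vs t3: s3 (payoff 8); vs t4: s1 (payoff 9).
The column player's best responses — vs s1: t1 (payoff 9); vs s2: t4 (payoff 3); vs s3: t3 (payoff 8).
The only mutual best response is (s3, t3); neither player gains by switching there.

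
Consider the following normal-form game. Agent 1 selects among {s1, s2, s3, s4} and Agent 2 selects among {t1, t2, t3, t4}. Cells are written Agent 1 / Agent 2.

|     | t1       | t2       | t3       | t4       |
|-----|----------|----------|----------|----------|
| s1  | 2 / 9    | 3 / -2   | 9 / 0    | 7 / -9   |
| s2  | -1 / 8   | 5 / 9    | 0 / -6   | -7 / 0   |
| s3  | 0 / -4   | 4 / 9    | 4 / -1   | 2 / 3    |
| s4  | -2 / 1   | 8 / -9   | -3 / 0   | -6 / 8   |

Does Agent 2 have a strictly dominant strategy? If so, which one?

Check whether one of Agent 2's strategies beats all alternatives regardless of what the opponent does.
t1 is not dominant: against s2, t2 gives 9 > 8.
t2 is not dominant: against s1, t1 gives 9 > -2.
t3 is not dominant: against s1, t1 gives 9 > 0.
t4 is not dominant: against s1, t1 gives 9 > -9.
No single strategy is best against every opponent action.

No strictly dominant strategy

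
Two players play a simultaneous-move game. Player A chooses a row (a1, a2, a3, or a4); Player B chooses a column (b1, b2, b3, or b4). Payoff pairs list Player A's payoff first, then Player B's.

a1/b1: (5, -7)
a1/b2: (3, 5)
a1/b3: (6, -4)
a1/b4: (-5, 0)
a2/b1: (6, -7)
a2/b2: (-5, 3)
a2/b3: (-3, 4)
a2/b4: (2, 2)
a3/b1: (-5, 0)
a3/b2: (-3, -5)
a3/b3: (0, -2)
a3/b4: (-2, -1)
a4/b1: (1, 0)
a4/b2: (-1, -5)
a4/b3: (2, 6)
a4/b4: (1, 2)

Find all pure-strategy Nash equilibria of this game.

Find each player's best response to every opponent strategy; NE are the intersections.
Player A's best responses — vs b1: a2 (payoff 6); vs b2: a1 (payoff 3); vs b3: a1 (payoff 6); vs b4: a2 (payoff 2).
Player B's best responses — vs a1: b2 (payoff 5); vs a2: b3 (payoff 4); vs a3: b1 (payoff 0); vs a4: b3 (payoff 6).
The only mutual best response is (a1, b2); neither player gains by switching there.

(a1, b2)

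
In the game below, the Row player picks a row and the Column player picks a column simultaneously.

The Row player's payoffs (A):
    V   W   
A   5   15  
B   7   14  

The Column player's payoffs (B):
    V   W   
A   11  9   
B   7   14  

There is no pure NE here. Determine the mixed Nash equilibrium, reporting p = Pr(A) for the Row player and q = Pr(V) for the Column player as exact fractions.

p = 7/9, q = 1/3

Each player's mixing probability is pinned down by making the *other* player indifferent.
The Column player indifferent between V and W: p·11 + (1−p)·7 = p·9 + (1−p)·14 ⟹ 7 + 4p = 14 + (-5)p ⟹ p = 7/9.
The Row player indifferent between A and B: q·5 + (1−q)·15 = q·7 + (1−q)·14 ⟹ 15 + (-10)q = 14 + (-7)q ⟹ q = 1/3.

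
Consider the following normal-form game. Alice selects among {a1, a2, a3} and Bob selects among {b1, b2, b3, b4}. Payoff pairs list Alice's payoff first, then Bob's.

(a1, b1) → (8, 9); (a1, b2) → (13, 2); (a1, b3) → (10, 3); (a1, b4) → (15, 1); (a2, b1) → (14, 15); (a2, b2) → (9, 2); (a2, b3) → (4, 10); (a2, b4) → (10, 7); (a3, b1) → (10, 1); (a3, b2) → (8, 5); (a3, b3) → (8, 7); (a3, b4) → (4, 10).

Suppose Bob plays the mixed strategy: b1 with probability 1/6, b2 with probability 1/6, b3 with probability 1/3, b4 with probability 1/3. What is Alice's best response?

a1

Alice's best reply maximizes expected payoff against the mix.
a1: (1/6)·8 + (1/6)·13 + (1/3)·10 + (1/3)·15 = 71/6
a2: (1/6)·14 + (1/6)·9 + (1/3)·4 + (1/3)·10 = 17/2
a3: (1/6)·10 + (1/6)·8 + (1/3)·8 + (1/3)·4 = 7
Highest expected payoff is 71/6, from a1.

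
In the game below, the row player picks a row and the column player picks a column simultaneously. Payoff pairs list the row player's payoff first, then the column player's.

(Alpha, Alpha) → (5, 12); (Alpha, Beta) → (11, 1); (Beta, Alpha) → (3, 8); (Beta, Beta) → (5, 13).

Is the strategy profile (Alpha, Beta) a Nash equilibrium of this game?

Holding the column player at Beta: the row player gets 11 from Alpha, versus 5 from Beta. No profitable deviation for the row player.
Holding the row player at Alpha: the column player gets 1 from Beta but could get 12 by switching to Alpha. The column player has a profitable deviation.

No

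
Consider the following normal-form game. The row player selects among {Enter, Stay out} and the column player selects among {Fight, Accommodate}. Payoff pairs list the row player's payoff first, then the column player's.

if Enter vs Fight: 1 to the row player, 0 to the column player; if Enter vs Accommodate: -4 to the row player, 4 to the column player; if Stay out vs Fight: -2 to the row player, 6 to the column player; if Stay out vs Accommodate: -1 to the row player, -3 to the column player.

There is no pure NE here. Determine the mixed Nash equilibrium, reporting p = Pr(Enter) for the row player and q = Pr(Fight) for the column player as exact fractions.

Each player's mixing probability is pinned down by making the *other* player indifferent.
The column player indifferent between Fight and Accommodate: p·0 + (1−p)·6 = p·4 + (1−p)·(-3) ⟹ 6 + (-6)p = (-3) + 7p ⟹ p = 9/13.
The row player indifferent between Enter and Stay out: q·1 + (1−q)·(-4) = q·(-2) + (1−q)·(-1) ⟹ (-4) + 5q = (-1) + (-1)q ⟹ q = 1/2.

p = 9/13, q = 1/2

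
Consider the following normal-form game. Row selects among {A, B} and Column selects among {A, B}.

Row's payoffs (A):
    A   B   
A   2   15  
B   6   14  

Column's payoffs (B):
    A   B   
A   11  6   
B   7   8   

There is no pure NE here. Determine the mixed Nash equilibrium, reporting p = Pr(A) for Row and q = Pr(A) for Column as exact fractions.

Each player's mixing probability is pinned down by making the *other* player indifferent.
Column indifferent between A and B: p·11 + (1−p)·7 = p·6 + (1−p)·8 ⟹ 7 + 4p = 8 + (-2)p ⟹ p = 1/6.
Row indifferent between A and B: q·2 + (1−q)·15 = q·6 + (1−q)·14 ⟹ 15 + (-13)q = 14 + (-8)q ⟹ q = 1/5.

p = 1/6, q = 1/5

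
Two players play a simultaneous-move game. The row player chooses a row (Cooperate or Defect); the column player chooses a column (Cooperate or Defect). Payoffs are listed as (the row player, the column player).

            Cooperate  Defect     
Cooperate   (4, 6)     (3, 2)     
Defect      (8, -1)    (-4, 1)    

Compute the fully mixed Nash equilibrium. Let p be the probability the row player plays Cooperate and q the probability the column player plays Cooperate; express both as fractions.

p = 1/3, q = 7/11

Each player's mixing probability is pinned down by making the *other* player indifferent.
The column player indifferent between Cooperate and Defect: p·6 + (1−p)·(-1) = p·2 + (1−p)·1 ⟹ (-1) + 7p = 1 + 1p ⟹ p = 1/3.
The row player indifferent between Cooperate and Defect: q·4 + (1−q)·3 = q·8 + (1−q)·(-4) ⟹ 3 + 1q = (-4) + 12q ⟹ q = 7/11.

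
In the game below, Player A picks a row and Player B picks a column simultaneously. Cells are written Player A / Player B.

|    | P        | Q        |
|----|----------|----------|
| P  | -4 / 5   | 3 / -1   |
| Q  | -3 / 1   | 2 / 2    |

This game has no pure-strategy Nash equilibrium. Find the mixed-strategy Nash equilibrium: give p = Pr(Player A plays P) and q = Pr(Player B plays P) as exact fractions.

In a mixed NE each player is indifferent between their pure strategies, so the opponent's mix sets the indifference.
Player B indifferent between P and Q: p·5 + (1−p)·1 = p·(-1) + (1−p)·2 ⟹ 1 + 4p = 2 + (-3)p ⟹ p = 1/7.
Player A indifferent between P and Q: q·(-4) + (1−q)·3 = q·(-3) + (1−q)·2 ⟹ 3 + (-7)q = 2 + (-5)q ⟹ q = 1/2.

p = 1/7, q = 1/2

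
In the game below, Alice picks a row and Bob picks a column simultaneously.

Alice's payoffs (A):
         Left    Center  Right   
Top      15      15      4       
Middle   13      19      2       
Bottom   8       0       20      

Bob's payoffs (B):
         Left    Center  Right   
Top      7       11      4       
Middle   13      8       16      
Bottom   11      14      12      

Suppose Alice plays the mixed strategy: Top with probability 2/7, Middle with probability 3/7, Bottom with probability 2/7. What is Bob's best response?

Bob's best reply maximizes expected payoff against the mix.
Left: (2/7)·7 + (3/7)·13 + (2/7)·11 = 75/7
Center: (2/7)·11 + (3/7)·8 + (2/7)·14 = 74/7
Right: (2/7)·4 + (3/7)·16 + (2/7)·12 = 80/7
Highest expected payoff is 80/7, from Right.

Right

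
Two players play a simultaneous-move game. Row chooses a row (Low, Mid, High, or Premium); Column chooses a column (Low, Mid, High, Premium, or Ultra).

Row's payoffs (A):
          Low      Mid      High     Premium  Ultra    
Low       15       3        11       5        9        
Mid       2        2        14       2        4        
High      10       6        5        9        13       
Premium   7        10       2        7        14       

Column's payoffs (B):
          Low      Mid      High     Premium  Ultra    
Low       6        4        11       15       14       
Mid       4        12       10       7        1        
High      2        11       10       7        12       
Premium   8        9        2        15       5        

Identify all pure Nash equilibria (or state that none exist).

No pure-strategy Nash equilibrium

Check mutual best responses: a cell is a NE iff neither player can gain by unilaterally deviating.
Row's best responses — vs Low: Low (payoff 15); vs Mid: Premium (payoff 10); vs High: Mid (payoff 14); vs Premium: High (payoff 9); vs Ultra: Premium (payoff 14).
Column's best responses — vs Low: Premium (payoff 15); vs Mid: Mid (payoff 12); vs High: Ultra (payoff 12); vs Premium: Premium (payoff 15).
No cell has both players best-responding. For instance, Row's best reply to Premium is High, but against High Column prefers Ultra over Premium.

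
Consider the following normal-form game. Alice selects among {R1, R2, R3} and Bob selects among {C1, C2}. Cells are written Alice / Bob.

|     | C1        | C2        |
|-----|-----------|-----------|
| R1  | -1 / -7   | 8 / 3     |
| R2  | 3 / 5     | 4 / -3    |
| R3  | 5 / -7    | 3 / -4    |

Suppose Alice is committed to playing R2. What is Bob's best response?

C1

With Alice fixed at R2, Bob's payoffs are: C1 → 5, C2 → -3.
The maximum is 5, achieved by C1.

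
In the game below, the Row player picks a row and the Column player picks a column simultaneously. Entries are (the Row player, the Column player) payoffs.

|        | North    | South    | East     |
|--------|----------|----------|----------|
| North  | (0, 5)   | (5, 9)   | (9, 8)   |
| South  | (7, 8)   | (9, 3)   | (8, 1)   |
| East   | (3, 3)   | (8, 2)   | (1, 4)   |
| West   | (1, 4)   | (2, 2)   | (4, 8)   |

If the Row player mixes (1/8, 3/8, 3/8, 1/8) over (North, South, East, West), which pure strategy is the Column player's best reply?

Compute the Column player's expected payoff from each pure strategy against the given mix.
North: (1/8)·5 + (3/8)·8 + (3/8)·3 + (1/8)·4 = 21/4
South: (1/8)·9 + (3/8)·3 + (3/8)·2 + (1/8)·2 = 13/4
East: (1/8)·8 + (3/8)·1 + (3/8)·4 + (1/8)·8 = 31/8
Highest expected payoff is 21/4, from North.

North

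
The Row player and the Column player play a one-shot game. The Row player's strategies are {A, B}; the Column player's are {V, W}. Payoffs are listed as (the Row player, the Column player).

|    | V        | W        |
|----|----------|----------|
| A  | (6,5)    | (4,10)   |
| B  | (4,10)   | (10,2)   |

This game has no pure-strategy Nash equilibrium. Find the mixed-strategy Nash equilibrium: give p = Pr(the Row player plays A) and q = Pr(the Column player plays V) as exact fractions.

Each player's mixing probability is pinned down by making the *other* player indifferent.
The Column player indifferent between V and W: p·5 + (1−p)·10 = p·10 + (1−p)·2 ⟹ 10 + (-5)p = 2 + 8p ⟹ p = 8/13.
The Row player indifferent between A and B: q·6 + (1−q)·4 = q·4 + (1−q)·10 ⟹ 4 + 2q = 10 + (-6)q ⟹ q = 3/4.

p = 8/13, q = 3/4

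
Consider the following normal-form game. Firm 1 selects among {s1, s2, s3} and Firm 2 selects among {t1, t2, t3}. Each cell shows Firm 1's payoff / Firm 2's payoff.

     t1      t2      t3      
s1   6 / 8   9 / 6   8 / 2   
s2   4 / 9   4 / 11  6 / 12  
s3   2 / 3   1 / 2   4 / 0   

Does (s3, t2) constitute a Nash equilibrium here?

Holding Firm 2 at t2: Firm 1 gets 1 from s3 but could get 9 by switching to s1. Firm 1 has a profitable deviation.

No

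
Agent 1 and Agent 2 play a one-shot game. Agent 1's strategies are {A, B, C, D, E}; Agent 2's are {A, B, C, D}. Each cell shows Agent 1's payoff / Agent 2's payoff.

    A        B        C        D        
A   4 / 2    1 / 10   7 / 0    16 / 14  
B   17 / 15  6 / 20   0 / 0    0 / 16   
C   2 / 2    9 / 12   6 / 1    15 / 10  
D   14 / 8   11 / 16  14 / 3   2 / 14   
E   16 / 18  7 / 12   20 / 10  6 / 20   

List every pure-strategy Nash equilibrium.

(A, D) and (D, B)

A profile is a Nash equilibrium when each player is best-responding to the other.
Agent 1's best responses — vs A: B (payoff 17); vs B: D (payoff 11); vs C: E (payoff 20); vs D: A (payoff 16).
Agent 2's best responses — vs A: D (payoff 14); vs B: B (payoff 20); vs C: B (payoff 12); vs D: B (payoff 16); vs E: D (payoff 20).
Mutual best responses occur at (A, D) and (D, B); at each, neither player gains by switching.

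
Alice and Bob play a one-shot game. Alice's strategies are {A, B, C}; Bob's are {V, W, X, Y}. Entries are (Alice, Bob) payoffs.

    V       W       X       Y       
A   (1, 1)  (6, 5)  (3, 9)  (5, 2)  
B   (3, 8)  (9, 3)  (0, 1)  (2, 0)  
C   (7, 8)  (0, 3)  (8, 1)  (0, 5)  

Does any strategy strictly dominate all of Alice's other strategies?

No strictly dominant strategy

A strategy is strictly dominant if it gives Alice a strictly higher payoff than every other strategy, against every choice by the opponent.
A is not dominant: against V, B gives 3 > 1.
B is not dominant: against V, C gives 7 > 3.
C is not dominant: against W, A gives 6 > 0.
No single strategy is best against every opponent action.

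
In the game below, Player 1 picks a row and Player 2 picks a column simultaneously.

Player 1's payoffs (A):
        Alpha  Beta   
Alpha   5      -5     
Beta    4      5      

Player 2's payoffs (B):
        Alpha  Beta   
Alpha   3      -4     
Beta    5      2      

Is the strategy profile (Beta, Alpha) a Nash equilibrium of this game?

No

Holding Player 2 at Alpha: Player 1 gets 4 from Beta but could get 5 by switching to Alpha. Player 1 has a profitable deviation.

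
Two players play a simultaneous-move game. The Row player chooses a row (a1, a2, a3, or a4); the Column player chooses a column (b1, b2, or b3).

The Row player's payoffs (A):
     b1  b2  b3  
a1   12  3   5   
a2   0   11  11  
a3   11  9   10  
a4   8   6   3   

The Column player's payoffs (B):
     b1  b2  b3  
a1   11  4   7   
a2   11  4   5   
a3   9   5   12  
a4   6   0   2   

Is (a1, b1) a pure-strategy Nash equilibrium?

Yes

Holding the Column player at b1: the Row player gets 12 from a1, versus 0 from a2, 11 from a3, 8 from a4. No profitable deviation for the Row player.
Holding the Row player at a1: the Column player gets 11 from b1, versus 4 from b2, 7 from b3. No profitable deviation for the Column player either.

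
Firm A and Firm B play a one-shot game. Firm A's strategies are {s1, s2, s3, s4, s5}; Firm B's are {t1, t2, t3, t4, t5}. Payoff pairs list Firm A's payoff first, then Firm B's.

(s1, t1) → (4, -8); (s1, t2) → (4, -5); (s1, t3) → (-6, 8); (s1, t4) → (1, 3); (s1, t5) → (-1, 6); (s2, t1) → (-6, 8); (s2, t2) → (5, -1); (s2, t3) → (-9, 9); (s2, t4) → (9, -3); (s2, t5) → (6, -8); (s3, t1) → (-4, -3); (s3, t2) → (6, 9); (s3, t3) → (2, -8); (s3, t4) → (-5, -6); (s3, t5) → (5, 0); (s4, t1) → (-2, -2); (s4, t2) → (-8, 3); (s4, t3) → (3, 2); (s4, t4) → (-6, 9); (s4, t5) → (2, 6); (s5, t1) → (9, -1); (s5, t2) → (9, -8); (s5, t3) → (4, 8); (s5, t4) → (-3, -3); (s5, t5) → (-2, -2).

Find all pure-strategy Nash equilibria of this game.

A profile is a Nash equilibrium when each player is best-responding to the other.
Firm A's best responses — vs t1: s5 (payoff 9); vs t2: s5 (payoff 9); vs t3: s5 (payoff 4); vs t4: s2 (payoff 9); vs t5: s2 (payoff 6).
Firm B's best responses — vs s1: t3 (payoff 8); vs s2: t3 (payoff 9); vs s3: t2 (payoff 9); vs s4: t4 (payoff 9); vs s5: t3 (payoff 8).
The only mutual best response is (s5, t3); neither player gains by switching there.

(s5, t3)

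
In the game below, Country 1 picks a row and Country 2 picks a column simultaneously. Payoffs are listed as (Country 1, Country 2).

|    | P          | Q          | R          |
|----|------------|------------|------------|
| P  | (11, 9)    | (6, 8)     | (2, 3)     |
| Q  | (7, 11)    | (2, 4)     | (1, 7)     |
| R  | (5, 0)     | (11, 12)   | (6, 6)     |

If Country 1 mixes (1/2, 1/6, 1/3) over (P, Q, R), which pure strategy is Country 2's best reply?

Q

Compute Country 2's expected payoff from each pure strategy against the given mix.
P: (1/2)·9 + (1/6)·11 + (1/3)·0 = 19/3
Q: (1/2)·8 + (1/6)·4 + (1/3)·12 = 26/3
R: (1/2)·3 + (1/6)·7 + (1/3)·6 = 14/3
Highest expected payoff is 26/3, from Q.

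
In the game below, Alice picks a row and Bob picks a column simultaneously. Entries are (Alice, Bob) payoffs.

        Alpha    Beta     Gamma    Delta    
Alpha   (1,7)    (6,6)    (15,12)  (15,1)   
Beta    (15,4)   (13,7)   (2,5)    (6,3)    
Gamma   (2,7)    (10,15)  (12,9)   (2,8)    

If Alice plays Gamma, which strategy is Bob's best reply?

Beta

With Alice fixed at Gamma, Bob's payoffs are: Alpha → 7, Beta → 15, Gamma → 9, Delta → 8.
The maximum is 15, achieved by Beta.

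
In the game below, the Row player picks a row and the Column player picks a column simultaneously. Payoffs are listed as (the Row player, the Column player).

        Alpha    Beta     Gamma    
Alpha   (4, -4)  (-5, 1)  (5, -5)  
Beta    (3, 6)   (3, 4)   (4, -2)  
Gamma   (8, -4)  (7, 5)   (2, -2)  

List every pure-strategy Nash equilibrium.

(Gamma, Beta)

Find each player's best response to every opponent strategy; NE are the intersections.
The Row player's best responses — vs Alpha: Gamma (payoff 8); vs Beta: Gamma (payoff 7); vs Gamma: Alpha (payoff 5).
The Column player's best responses — vs Alpha: Beta (payoff 1); vs Beta: Alpha (payoff 6); vs Gamma: Beta (payoff 5).
The only mutual best response is (Gamma, Beta); neither player gains by switching there.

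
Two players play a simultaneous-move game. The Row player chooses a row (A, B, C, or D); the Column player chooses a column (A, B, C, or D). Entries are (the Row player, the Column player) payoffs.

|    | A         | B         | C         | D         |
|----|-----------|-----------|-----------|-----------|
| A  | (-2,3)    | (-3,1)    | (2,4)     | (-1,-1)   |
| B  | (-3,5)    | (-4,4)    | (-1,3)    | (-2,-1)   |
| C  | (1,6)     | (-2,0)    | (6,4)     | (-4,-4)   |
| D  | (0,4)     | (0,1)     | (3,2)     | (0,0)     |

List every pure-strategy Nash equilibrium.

(C, A)

A profile is a Nash equilibrium when each player is best-responding to the other.
The Row player's best responses — vs A: C (payoff 1); vs B: D (payoff 0); vs C: C (payoff 6); vs D: D (payoff 0).
The Column player's best responses — vs A: C (payoff 4); vs B: A (payoff 5); vs C: A (payoff 6); vs D: A (payoff 4).
The only mutual best response is (C, A); neither player gains by switching there.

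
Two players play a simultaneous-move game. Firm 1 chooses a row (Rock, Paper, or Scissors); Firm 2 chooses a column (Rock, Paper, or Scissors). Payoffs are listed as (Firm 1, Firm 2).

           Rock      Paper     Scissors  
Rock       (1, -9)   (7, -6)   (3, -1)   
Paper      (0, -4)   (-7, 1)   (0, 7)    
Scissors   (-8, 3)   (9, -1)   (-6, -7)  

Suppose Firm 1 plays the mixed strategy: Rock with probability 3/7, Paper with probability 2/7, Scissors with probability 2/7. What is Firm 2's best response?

Scissors

Firm 2's best reply maximizes expected payoff against the mix.
Rock: (3/7)·(-9) + (2/7)·(-4) + (2/7)·3 = -29/7
Paper: (3/7)·(-6) + (2/7)·1 + (2/7)·(-1) = -18/7
Scissors: (3/7)·(-1) + (2/7)·7 + (2/7)·(-7) = -3/7
Highest expected payoff is -3/7, from Scissors.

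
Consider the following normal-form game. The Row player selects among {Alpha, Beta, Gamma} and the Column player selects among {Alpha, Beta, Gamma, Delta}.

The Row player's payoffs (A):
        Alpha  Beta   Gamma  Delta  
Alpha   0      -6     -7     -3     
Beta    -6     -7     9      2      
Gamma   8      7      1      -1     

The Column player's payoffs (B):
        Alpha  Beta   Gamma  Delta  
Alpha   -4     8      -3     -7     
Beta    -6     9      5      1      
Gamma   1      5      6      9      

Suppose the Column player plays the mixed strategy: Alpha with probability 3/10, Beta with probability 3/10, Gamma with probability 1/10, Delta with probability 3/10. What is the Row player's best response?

The Row player's best reply maximizes expected payoff against the mix.
Alpha: (3/10)·0 + (3/10)·(-6) + (1/10)·(-7) + (3/10)·(-3) = -17/5
Beta: (3/10)·(-6) + (3/10)·(-7) + (1/10)·9 + (3/10)·2 = -12/5
Gamma: (3/10)·8 + (3/10)·7 + (1/10)·1 + (3/10)·(-1) = 43/10
Highest expected payoff is 43/10, from Gamma.

Gamma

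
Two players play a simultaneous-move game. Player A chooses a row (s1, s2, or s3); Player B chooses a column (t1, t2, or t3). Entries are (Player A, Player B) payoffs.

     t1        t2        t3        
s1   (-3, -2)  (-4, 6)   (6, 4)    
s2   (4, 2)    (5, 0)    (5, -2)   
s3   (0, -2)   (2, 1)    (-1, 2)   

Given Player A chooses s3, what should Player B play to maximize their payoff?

t3

With Player A fixed at s3, Player B's payoffs are: t1 → -2, t2 → 1, t3 → 2.
The maximum is 2, achieved by t3.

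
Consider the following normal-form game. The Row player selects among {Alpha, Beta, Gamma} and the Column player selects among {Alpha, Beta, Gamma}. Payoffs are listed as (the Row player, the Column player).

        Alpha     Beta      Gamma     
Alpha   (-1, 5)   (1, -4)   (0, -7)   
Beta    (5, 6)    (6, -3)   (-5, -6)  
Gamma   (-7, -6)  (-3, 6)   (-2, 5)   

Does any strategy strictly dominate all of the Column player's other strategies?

Check whether one of the Column player's strategies beats all alternatives regardless of what the opponent does.
Alpha is not dominant: against Gamma, Beta gives 6 > -6.
Beta is not dominant: against Alpha, Alpha gives 5 > -4.
Gamma is not dominant: against Alpha, Alpha gives 5 > -7.
No single strategy is best against every opponent action.

No strictly dominant strategy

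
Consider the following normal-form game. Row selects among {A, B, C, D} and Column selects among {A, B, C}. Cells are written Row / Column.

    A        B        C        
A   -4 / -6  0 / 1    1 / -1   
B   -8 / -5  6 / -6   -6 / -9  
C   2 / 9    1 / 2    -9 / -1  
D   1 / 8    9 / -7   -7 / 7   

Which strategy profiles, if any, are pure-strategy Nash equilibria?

Check mutual best responses: a cell is a NE iff neither player can gain by unilaterally deviating.
Row's best responses — vs A: C (payoff 2); vs B: D (payoff 9); vs C: A (payoff 1).
Column's best responses — vs A: B (payoff 1); vs B: A (payoff -5); vs C: A (payoff 9); vs D: A (payoff 8).
The only mutual best response is (C, A); neither player gains by switching there.

(C, A)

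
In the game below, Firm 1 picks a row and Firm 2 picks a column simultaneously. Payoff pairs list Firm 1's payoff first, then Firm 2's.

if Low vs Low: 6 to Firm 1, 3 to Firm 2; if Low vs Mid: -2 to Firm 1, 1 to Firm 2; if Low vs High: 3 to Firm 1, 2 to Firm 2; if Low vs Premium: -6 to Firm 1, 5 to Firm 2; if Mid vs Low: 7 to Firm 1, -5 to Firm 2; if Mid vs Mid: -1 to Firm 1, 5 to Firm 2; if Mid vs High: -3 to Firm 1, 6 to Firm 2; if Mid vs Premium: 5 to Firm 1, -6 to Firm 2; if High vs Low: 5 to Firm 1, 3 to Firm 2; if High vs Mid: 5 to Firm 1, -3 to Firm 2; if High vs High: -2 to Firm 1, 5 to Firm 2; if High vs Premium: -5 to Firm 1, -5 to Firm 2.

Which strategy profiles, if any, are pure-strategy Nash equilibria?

Check mutual best responses: a cell is a NE iff neither player can gain by unilaterally deviating.
Firm 1's best responses — vs Low: Mid (payoff 7); vs Mid: High (payoff 5); vs High: Low (payoff 3); vs Premium: Mid (payoff 5).
Firm 2's best responses — vs Low: Premium (payoff 5); vs Mid: High (payoff 6); vs High: High (payoff 5).
No cell has both players best-responding. For instance, Firm 1's best reply to Low is Mid, but against Mid Firm 2 prefers High over Low.

No pure-strategy Nash equilibrium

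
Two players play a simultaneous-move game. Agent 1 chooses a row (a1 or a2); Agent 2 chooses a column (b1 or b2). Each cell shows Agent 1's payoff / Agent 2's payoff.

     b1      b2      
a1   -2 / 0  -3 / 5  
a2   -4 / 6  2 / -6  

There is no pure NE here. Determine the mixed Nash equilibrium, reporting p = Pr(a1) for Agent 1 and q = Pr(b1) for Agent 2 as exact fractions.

Each player's mixing probability is pinned down by making the *other* player indifferent.
Agent 2 indifferent between b1 and b2: p·0 + (1−p)·6 = p·5 + (1−p)·(-6) ⟹ 6 + (-6)p = (-6) + 11p ⟹ p = 12/17.
Agent 1 indifferent between a1 and a2: q·(-2) + (1−q)·(-3) = q·(-4) + (1−q)·2 ⟹ (-3) + 1q = 2 + (-6)q ⟹ q = 5/7.

p = 12/17, q = 5/7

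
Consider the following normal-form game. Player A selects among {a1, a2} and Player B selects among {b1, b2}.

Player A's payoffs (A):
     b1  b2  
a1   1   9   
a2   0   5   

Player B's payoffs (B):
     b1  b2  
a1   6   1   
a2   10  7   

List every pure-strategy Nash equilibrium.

(a1, b1)

A profile is a Nash equilibrium when each player is best-responding to the other.
Player A's best responses — vs b1: a1 (payoff 1); vs b2: a1 (payoff 9).
Player B's best responses — vs a1: b1 (payoff 6); vs a2: b1 (payoff 10).
The only mutual best response is (a1, b1); neither player gains by switching there.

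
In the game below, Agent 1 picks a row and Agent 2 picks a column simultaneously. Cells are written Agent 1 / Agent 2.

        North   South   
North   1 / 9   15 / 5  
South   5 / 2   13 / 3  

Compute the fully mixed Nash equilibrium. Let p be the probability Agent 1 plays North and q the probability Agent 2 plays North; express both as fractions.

Each player's mixing probability is pinned down by making the *other* player indifferent.
Agent 2 indifferent between North and South: p·9 + (1−p)·2 = p·5 + (1−p)·3 ⟹ 2 + 7p = 3 + 2p ⟹ p = 1/5.
Agent 1 indifferent between North and South: q·1 + (1−q)·15 = q·5 + (1−q)·13 ⟹ 15 + (-14)q = 13 + (-8)q ⟹ q = 1/3.

p = 1/5, q = 1/3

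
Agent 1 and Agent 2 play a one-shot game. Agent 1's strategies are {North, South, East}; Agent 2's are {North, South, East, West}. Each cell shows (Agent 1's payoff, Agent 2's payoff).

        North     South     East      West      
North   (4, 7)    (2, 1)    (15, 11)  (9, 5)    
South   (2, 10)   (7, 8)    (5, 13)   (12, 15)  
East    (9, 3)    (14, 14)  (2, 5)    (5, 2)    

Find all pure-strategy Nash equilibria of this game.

Check mutual best responses: a cell is a NE iff neither player can gain by unilaterally deviating.
Agent 1's best responses — vs North: East (payoff 9); vs South: East (payoff 14); vs East: North (payoff 15); vs West: South (payoff 12).
Agent 2's best responses — vs North: East (payoff 11); vs South: West (payoff 15); vs East: South (payoff 14).
Mutual best responses occur at (North, East), (South, West), and (East, South); at each, neither player gains by switching.

(North, East), (South, West), and (East, South)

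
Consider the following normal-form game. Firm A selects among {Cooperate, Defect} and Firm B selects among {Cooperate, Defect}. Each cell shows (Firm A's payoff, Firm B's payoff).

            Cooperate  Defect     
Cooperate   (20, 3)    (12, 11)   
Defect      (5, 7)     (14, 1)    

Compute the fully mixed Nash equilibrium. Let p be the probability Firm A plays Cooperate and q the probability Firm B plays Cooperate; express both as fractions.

p = 3/7, q = 2/17

Each player's mixing probability is pinned down by making the *other* player indifferent.
Firm B indifferent between Cooperate and Defect: p·3 + (1−p)·7 = p·11 + (1−p)·1 ⟹ 7 + (-4)p = 1 + 10p ⟹ p = 3/7.
Firm A indifferent between Cooperate and Defect: q·20 + (1−q)·12 = q·5 + (1−q)·14 ⟹ 12 + 8q = 14 + (-9)q ⟹ q = 2/17.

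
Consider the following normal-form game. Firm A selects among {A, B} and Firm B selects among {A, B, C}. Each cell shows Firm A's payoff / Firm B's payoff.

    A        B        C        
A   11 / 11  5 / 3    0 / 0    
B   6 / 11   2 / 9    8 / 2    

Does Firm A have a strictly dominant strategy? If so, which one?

None

A strategy is strictly dominant if it gives Firm A a strictly higher payoff than every other strategy, against every choice by the opponent.
A is not dominant: against C, B gives 8 > 0.
B is not dominant: against A, A gives 11 > 6.
No single strategy is best against every opponent action.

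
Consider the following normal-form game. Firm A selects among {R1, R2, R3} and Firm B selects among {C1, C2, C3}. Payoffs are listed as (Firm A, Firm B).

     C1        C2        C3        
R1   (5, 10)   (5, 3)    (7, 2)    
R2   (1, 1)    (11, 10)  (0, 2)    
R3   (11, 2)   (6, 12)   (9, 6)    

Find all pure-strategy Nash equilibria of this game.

(R2, C2)

Check mutual best responses: a cell is a NE iff neither player can gain by unilaterally deviating.
Firm A's best responses — vs C1: R3 (payoff 11); vs C2: R2 (payoff 11); vs C3: R3 (payoff 9).
Firm B's best responses — vs R1: C1 (payoff 10); vs R2: C2 (payoff 10); vs R3: C2 (payoff 12).
The only mutual best response is (R2, C2); neither player gains by switching there.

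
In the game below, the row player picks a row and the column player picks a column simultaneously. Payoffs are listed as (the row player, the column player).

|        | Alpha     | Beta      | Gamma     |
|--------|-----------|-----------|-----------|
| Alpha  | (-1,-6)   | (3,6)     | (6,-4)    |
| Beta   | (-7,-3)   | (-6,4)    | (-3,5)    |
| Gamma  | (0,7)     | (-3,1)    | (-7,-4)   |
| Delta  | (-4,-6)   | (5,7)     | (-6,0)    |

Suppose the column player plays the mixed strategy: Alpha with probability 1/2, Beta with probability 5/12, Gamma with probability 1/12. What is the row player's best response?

Alpha

The row player's best reply maximizes expected payoff against the mix.
Alpha: (1/2)·(-1) + (5/12)·3 + (1/12)·6 = 5/4
Beta: (1/2)·(-7) + (5/12)·(-6) + (1/12)·(-3) = -25/4
Gamma: (1/2)·0 + (5/12)·(-3) + (1/12)·(-7) = -11/6
Delta: (1/2)·(-4) + (5/12)·5 + (1/12)·(-6) = -5/12
Highest expected payoff is 5/4, from Alpha.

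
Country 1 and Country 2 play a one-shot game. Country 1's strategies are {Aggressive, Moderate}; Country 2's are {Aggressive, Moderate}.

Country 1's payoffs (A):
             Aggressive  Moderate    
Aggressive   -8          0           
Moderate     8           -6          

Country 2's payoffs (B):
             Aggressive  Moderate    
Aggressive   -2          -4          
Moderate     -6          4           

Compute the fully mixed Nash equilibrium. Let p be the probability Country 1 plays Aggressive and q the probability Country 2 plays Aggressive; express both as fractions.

p = 5/6, q = 3/11

Each player's mixing probability is pinned down by making the *other* player indifferent.
Country 2 indifferent between Aggressive and Moderate: p·(-2) + (1−p)·(-6) = p·(-4) + (1−p)·4 ⟹ (-6) + 4p = 4 + (-8)p ⟹ p = 5/6.
Country 1 indifferent between Aggressive and Moderate: q·(-8) + (1−q)·0 = q·8 + (1−q)·(-6) ⟹ 0 + (-8)q = (-6) + 14q ⟹ q = 3/11.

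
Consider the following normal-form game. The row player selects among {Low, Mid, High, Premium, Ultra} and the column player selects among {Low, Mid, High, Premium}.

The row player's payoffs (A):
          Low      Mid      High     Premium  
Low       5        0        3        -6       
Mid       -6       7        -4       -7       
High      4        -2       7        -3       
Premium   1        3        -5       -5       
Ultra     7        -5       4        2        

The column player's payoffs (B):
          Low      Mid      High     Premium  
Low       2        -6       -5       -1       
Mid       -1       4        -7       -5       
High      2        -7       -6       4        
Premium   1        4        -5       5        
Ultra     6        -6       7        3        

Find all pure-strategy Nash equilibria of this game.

(Mid, Mid)

Find each player's best response to every opponent strategy; NE are the intersections.
The row player's best responses — vs Low: Ultra (payoff 7); vs Mid: Mid (payoff 7); vs High: High (payoff 7); vs Premium: Ultra (payoff 2).
The column player's best responses — vs Low: Low (payoff 2); vs Mid: Mid (payoff 4); vs High: Premium (payoff 4); vs Premium: Premium (payoff 5); vs Ultra: High (payoff 7).
The only mutual best response is (Mid, Mid); neither player gains by switching there.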